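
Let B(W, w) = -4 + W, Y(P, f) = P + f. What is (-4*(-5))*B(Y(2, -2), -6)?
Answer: -80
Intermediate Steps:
(-4*(-5))*B(Y(2, -2), -6) = (-4*(-5))*(-4 + (2 - 2)) = 20*(-4 + 0) = 20*(-4) = -80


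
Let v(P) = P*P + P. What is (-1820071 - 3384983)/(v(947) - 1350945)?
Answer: 1735018/151063 ≈ 11.485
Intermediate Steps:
v(P) = P + P² (v(P) = P² + P = P + P²)
(-1820071 - 3384983)/(v(947) - 1350945) = (-1820071 - 3384983)/(947*(1 + 947) - 1350945) = -5205054/(947*948 - 1350945) = -5205054/(897756 - 1350945) = -5205054/(-453189) = -5205054*(-1/453189) = 1735018/151063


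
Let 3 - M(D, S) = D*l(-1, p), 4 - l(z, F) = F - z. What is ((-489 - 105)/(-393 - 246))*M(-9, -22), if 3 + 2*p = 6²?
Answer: -7821/71 ≈ -110.15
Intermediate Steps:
p = 33/2 (p = -3/2 + (½)*6² = -3/2 + (½)*36 = -3/2 + 18 = 33/2 ≈ 16.500)
l(z, F) = 4 + z - F (l(z, F) = 4 - (F - z) = 4 + (z - F) = 4 + z - F)
M(D, S) = 3 + 27*D/2 (M(D, S) = 3 - D*(4 - 1 - 1*33/2) = 3 - D*(4 - 1 - 33/2) = 3 - D*(-27)/2 = 3 - (-27)*D/2 = 3 + 27*D/2)
((-489 - 105)/(-393 - 246))*M(-9, -22) = ((-489 - 105)/(-393 - 246))*(3 + (27/2)*(-9)) = (-594/(-639))*(3 - 243/2) = -594*(-1/639)*(-237/2) = (66/71)*(-237/2) = -7821/71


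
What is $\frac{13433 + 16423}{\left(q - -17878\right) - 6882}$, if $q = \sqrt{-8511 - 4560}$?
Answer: $\frac{328296576}{120925087} - \frac{29856 i \sqrt{13071}}{120925087} \approx 2.7149 - 0.028227 i$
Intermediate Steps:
$q = i \sqrt{13071}$ ($q = \sqrt{-13071} = i \sqrt{13071} \approx 114.33 i$)
$\frac{13433 + 16423}{\left(q - -17878\right) - 6882} = \frac{13433 + 16423}{\left(i \sqrt{13071} - -17878\right) - 6882} = \frac{29856}{\left(i \sqrt{13071} + 17878\right) - 6882} = \frac{29856}{\left(17878 + i \sqrt{13071}\right) - 6882} = \frac{29856}{10996 + i \sqrt{13071}}$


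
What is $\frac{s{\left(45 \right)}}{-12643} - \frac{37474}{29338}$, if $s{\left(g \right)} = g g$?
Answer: $- \frac{266596616}{185460167} \approx -1.4375$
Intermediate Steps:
$s{\left(g \right)} = g^{2}$
$\frac{s{\left(45 \right)}}{-12643} - \frac{37474}{29338} = \frac{45^{2}}{-12643} - \frac{37474}{29338} = 2025 \left(- \frac{1}{12643}\right) - \frac{18737}{14669} = - \frac{2025}{12643} - \frac{18737}{14669} = - \frac{266596616}{185460167}$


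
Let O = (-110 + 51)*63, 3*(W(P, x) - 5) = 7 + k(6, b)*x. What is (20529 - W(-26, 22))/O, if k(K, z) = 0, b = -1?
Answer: -8795/1593 ≈ -5.5210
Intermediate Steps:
W(P, x) = 22/3 (W(P, x) = 5 + (7 + 0*x)/3 = 5 + (7 + 0)/3 = 5 + (⅓)*7 = 5 + 7/3 = 22/3)
O = -3717 (O = -59*63 = -3717)
(20529 - W(-26, 22))/O = (20529 - 1*22/3)/(-3717) = (20529 - 22/3)*(-1/3717) = (61565/3)*(-1/3717) = -8795/1593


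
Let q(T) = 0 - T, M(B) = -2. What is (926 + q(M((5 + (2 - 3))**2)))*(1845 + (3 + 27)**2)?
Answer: 2547360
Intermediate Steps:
q(T) = -T
(926 + q(M((5 + (2 - 3))**2)))*(1845 + (3 + 27)**2) = (926 - 1*(-2))*(1845 + (3 + 27)**2) = (926 + 2)*(1845 + 30**2) = 928*(1845 + 900) = 928*2745 = 2547360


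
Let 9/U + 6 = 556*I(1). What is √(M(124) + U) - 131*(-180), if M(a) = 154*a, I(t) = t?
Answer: 23580 + √231061798/110 ≈ 23718.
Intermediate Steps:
U = 9/550 (U = 9/(-6 + 556*1) = 9/(-6 + 556) = 9/550 ≈ 0.016364)
√(M(124) + U) - 131*(-180) = √(154*124 + 9/550) - 131*(-180) = √(19096 + 9/550) - 1*(-23580) = √(10502809/550) + 23580 = √231061798/110 + 23580 = 23580 + √231061798/110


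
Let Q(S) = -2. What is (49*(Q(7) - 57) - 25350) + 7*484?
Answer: -24853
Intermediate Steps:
(49*(Q(7) - 57) - 25350) + 7*484 = (49*(-2 - 57) - 25350) + 7*484 = (49*(-59) - 25350) + 3388 = (-2891 - 25350) + 3388 = -28241 + 3388 = -24853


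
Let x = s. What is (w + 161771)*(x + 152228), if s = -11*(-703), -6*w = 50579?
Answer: 147171638167/6 ≈ 2.4529e+10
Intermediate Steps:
w = -50579/6 (w = -1/6*50579 = -50579/6 ≈ -8429.8)
s = 7733
x = 7733
(w + 161771)*(x + 152228) = (-50579/6 + 161771)*(7733 + 152228) = (920047/6)*159961 = 147171638167/6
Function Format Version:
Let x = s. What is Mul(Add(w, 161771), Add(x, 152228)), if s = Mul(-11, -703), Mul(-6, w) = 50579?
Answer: Rational(147171638167, 6) ≈ 2.4529e+10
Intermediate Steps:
w = Rational(-50579, 6) (w = Mul(Rational(-1, 6), 50579) = Rational(-50579, 6) ≈ -8429.8)
s = 7733
x = 7733
Mul(Add(w, 161771), Add(x, 152228)) = Mul(Add(Rational(-50579, 6), 161771), Add(7733, 152228)) = Mul(Rational(920047, 6), 159961) = Rational(147171638167, 6)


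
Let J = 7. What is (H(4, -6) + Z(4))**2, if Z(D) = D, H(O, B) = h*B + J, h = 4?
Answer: 169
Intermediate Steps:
H(O, B) = 7 + 4*B (H(O, B) = 4*B + 7 = 7 + 4*B)
(H(4, -6) + Z(4))**2 = ((7 + 4*(-6)) + 4)**2 = ((7 - 24) + 4)**2 = (-17 + 4)**2 = (-13)**2 = 169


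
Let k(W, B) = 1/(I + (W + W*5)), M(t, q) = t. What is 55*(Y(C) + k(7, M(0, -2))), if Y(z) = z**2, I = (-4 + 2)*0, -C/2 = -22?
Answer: 4472215/42 ≈ 1.0648e+5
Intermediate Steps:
C = 44 (C = -2*(-22) = 44)
I = 0 (I = -2*0 = 0)
k(W, B) = 1/(6*W) (k(W, B) = 1/(0 + (W + W*5)) = 1/(0 + (W + 5*W)) = 1/(0 + 6*W) = 1/(6*W))
55*(Y(C) + k(7, M(0, -2))) = 55*(44**2 + (1/6)/7) = 55*(1936 + (1/6)*(1/7)) = 55*(1936 + 1/42) = 55*(81313/42) = 4472215/42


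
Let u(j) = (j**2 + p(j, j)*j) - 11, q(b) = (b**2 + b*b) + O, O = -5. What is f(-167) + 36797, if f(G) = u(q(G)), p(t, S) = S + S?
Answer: 9331919373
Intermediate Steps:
p(t, S) = 2*S
q(b) = -5 + 2*b**2 (q(b) = (b**2 + b*b) - 5 = (b**2 + b**2) - 5 = 2*b**2 - 5 = -5 + 2*b**2)
u(j) = -11 + 3*j**2 (u(j) = (j**2 + (2*j)*j) - 11 = (j**2 + 2*j**2) - 11 = 3*j**2 - 11 = -11 + 3*j**2)
f(G) = -11 + 3*(-5 + 2*G**2)**2
f(-167) + 36797 = (-11 + 3*(-5 + 2*(-167)**2)**2) + 36797 = (-11 + 3*(-5 + 2*27889)**2) + 36797 = (-11 + 3*(-5 + 55778)**2) + 36797 = (-11 + 3*55773**2) + 36797 = (-11 + 3*3110627529) + 36797 = (-11 + 9331882587) + 36797 = 9331882576 + 36797 = 9331919373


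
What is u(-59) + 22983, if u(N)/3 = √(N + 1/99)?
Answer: 22983 + 4*I*√4015/11 ≈ 22983.0 + 23.041*I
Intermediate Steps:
u(N) = 3*√(1/99 + N) (u(N) = 3*√(N + 1/99) = 3*√(1/99 + N))
u(-59) + 22983 = √(11 + 1089*(-59))/11 + 22983 = √(11 - 64251)/11 + 22983 = √(-64240)/11 + 22983 = (4*I*√4015)/11 + 22983 = 4*I*√4015/11 + 22983 = 22983 + 4*I*√4015/11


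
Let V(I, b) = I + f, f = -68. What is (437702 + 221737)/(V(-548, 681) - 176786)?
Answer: -219813/59134 ≈ -3.7172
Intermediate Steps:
V(I, b) = -68 + I (V(I, b) = I - 68 = -68 + I)
(437702 + 221737)/(V(-548, 681) - 176786) = (437702 + 221737)/((-68 - 548) - 176786) = 659439/(-616 - 176786) = 659439/(-177402) = 659439*(-1/177402) = -219813/59134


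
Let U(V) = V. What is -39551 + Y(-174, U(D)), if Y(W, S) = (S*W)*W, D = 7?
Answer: 172381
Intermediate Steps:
Y(W, S) = S*W²
-39551 + Y(-174, U(D)) = -39551 + 7*(-174)² = -39551 + 7*30276 = -39551 + 211932 = 172381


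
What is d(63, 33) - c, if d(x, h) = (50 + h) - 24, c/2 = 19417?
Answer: -38775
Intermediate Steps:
c = 38834 (c = 2*19417 = 38834)
d(x, h) = 26 + h
d(63, 33) - c = (26 + 33) - 1*38834 = 59 - 38834 = -38775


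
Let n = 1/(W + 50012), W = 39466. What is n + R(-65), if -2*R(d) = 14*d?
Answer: 40712491/89478 ≈ 455.00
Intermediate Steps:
R(d) = -7*d
n = 1/89478 (n = 1/(39466 + 50012) = 1/89478 ≈ 1.1176e-5)
n + R(-65) = 1/89478 - 7*(-65) = 1/89478 + 455 = 40712491/89478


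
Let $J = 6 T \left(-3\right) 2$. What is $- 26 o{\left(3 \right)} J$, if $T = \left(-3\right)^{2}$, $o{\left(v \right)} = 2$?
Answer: $16848$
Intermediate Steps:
$T = 9$
$J = -324$ ($J = 6 \cdot 9 \left(-3\right) 2 = 6 \left(\left(-27\right) 2\right) = 6 \left(-54\right) = -324$)
$- 26 o{\left(3 \right)} J = \left(-26\right) 2 \left(-324\right) = \left(-52\right) \left(-324\right) = 16848$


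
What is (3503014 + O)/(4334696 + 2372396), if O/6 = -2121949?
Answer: -2307170/1676773 ≈ -1.3760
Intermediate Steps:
O = -12731694 (O = 6*(-2121949) = -12731694)
(3503014 + O)/(4334696 + 2372396) = (3503014 - 12731694)/(4334696 + 2372396) = -9228680/6707092 = -9228680*1/6707092 = -2307170/1676773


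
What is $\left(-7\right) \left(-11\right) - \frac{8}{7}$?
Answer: $\frac{531}{7} \approx 75.857$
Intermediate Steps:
$\left(-7\right) \left(-11\right) - \frac{8}{7} = 77 - \frac{8}{7} = \frac{531}{7}$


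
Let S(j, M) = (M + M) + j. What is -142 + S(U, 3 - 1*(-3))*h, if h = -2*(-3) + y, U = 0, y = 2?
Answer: -46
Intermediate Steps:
S(j, M) = j + 2*M (S(j, M) = 2*M + j = j + 2*M)
h = 8 (h = -2*(-3) + 2 = 6 + 2 = 8)
-142 + S(U, 3 - 1*(-3))*h = -142 + (0 + 2*(3 - 1*(-3)))*8 = -142 + (0 + 2*(3 + 3))*8 = -142 + (0 + 2*6)*8 = -142 + (0 + 12)*8 = -142 + 12*8 = -142 + 96 = -46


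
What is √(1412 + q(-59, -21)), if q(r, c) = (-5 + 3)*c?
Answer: √1454 ≈ 38.131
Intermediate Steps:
q(r, c) = -2*c
√(1412 + q(-59, -21)) = √(1412 - 2*(-21)) = √(1412 + 42) = √1454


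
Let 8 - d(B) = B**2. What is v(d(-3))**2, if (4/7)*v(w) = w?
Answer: 49/16 ≈ 3.0625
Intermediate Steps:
d(B) = 8 - B**2
v(w) = 7*w/4
v(d(-3))**2 = (7*(8 - 1*(-3)**2)/4)**2 = (7*(8 - 1*9)/4)**2 = (7*(8 - 9)/4)**2 = ((7/4)*(-1))**2 = (-7/4)**2 = 49/16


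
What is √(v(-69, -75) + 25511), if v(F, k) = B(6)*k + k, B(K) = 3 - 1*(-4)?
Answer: √24911 ≈ 157.83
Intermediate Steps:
B(K) = 7 (B(K) = 3 + 4 = 7)
v(F, k) = 8*k (v(F, k) = 7*k + k = 8*k)
√(v(-69, -75) + 25511) = √(8*(-75) + 25511) = √(-600 + 25511) = √24911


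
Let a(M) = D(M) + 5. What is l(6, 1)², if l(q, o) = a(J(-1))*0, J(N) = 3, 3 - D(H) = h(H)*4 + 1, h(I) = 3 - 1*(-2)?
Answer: 0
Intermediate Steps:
h(I) = 5 (h(I) = 3 + 2 = 5)
D(H) = -18 (D(H) = 3 - (5*4 + 1) = 3 - (20 + 1) = 3 - 1*21 = 3 - 21 = -18)
a(M) = -13 (a(M) = -18 + 5 = -13)
l(q, o) = 0 (l(q, o) = -13*0 = 0)
l(6, 1)² = 0² = 0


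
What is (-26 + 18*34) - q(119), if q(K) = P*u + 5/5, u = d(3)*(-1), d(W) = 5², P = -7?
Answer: 410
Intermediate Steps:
d(W) = 25
u = -25 (u = 25*(-1) = -25)
q(K) = 176 (q(K) = -7*(-25) + 5/5 = 175 + 5*(⅕) = 175 + 1 = 176)
(-26 + 18*34) - q(119) = (-26 + 18*34) - 1*176 = (-26 + 612) - 176 = 586 - 176 = 410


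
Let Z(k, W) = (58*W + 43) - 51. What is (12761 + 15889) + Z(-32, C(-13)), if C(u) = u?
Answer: 27888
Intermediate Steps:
Z(k, W) = -8 + 58*W (Z(k, W) = (43 + 58*W) - 51 = -8 + 58*W)
(12761 + 15889) + Z(-32, C(-13)) = (12761 + 15889) + (-8 + 58*(-13)) = 28650 + (-8 - 754) = 28650 - 762 = 27888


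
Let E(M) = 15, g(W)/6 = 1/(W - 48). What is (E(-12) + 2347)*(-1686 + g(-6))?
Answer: -35843350/9 ≈ -3.9826e+6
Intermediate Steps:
g(W) = 6/(-48 + W) (g(W) = 6/(W - 48) = 6/(-48 + W))
(E(-12) + 2347)*(-1686 + g(-6)) = (15 + 2347)*(-1686 + 6/(-48 - 6)) = 2362*(-1686 + 6/(-54)) = 2362*(-1686 + 6*(-1/54)) = 2362*(-1686 - 1/9) = 2362*(-15175/9) = -35843350/9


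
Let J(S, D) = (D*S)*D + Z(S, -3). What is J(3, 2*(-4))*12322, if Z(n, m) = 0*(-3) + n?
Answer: 2402790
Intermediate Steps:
Z(n, m) = n (Z(n, m) = 0 + n = n)
J(S, D) = S + S*D² (J(S, D) = (D*S)*D + S = S*D² + S = S + S*D²)
J(3, 2*(-4))*12322 = (3*(1 + (2*(-4))²))*12322 = (3*(1 + (-8)²))*12322 = (3*(1 + 64))*12322 = (3*65)*12322 = 195*12322 = 2402790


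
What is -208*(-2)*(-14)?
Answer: -5824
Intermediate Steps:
-208*(-2)*(-14) = -52*(-8)*(-14) = 416*(-14) = -5824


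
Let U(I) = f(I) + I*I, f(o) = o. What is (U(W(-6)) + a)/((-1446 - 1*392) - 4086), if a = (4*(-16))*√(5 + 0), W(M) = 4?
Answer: -5/1481 + 16*√5/1481 ≈ 0.020781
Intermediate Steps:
a = -64*√5 ≈ -143.11
U(I) = I + I² (U(I) = I + I*I = I + I²)
(U(W(-6)) + a)/((-1446 - 1*392) - 4086) = (4*(1 + 4) - 64*√5)/((-1446 - 1*392) - 4086) = (4*5 - 64*√5)/((-1446 - 392) - 4086) = (20 - 64*√5)/(-1838 - 4086) = (20 - 64*√5)/(-5924) = (20 - 64*√5)*(-1/5924) = -5/1481 + 16*√5/1481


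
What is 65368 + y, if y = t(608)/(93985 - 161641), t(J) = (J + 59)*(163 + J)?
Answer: 1474007717/22552 ≈ 65360.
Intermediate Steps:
t(J) = (59 + J)*(163 + J)
y = -171419/22552 (y = (9617 + 608² + 222*608)/(93985 - 161641) = (9617 + 369664 + 134976)/(-67656) = 514257*(-1/67656) = -171419/22552 ≈ -7.6011)
65368 + y = 65368 - 171419/22552 = 1474007717/22552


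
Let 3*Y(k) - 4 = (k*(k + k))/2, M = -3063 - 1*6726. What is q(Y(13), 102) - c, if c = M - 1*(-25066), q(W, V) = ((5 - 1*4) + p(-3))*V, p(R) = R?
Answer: -15481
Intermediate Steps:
M = -9789 (M = -3063 - 6726 = -9789)
Y(k) = 4/3 + k²/3 (Y(k) = 4/3 + ((k*(k + k))/2)/3 = 4/3 + ((k*(2*k))*(½))/3 = 4/3 + ((2*k²)*(½))/3 = 4/3 + k²/3)
q(W, V) = -2*V (q(W, V) = ((5 - 1*4) - 3)*V = ((5 - 4) - 3)*V = (1 - 3)*V = -2*V)
c = 15277 (c = -9789 - 1*(-25066) = -9789 + 25066 = 15277)
q(Y(13), 102) - c = -2*102 - 1*15277 = -204 - 15277 = -15481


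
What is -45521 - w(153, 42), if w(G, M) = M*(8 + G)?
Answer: -52283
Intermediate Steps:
-45521 - w(153, 42) = -45521 - 42*(8 + 153) = -45521 - 42*161 = -45521 - 1*6762 = -45521 - 6762 = -52283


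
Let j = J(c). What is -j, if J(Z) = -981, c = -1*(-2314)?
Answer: 981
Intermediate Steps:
c = 2314
j = -981
-j = -1*(-981) = 981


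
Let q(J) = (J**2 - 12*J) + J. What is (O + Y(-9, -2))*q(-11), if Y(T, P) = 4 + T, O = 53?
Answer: 11616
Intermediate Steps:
q(J) = J**2 - 11*J
(O + Y(-9, -2))*q(-11) = (53 + (4 - 9))*(-11*(-11 - 11)) = (53 - 5)*(-11*(-22)) = 48*242 = 11616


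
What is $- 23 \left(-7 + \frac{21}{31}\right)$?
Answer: $\frac{4508}{31} \approx 145.42$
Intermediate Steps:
$- 23 \left(-7 + \frac{21}{31}\right) = \left(-23\right) \left(- \frac{196}{31}\right) = \frac{4508}{31}$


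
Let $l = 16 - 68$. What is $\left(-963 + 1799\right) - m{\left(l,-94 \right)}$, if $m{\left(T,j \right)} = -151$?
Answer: $987$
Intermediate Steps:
$l = -52$
$\left(-963 + 1799\right) - m{\left(l,-94 \right)} = \left(-963 + 1799\right) - -151 = 836 + 151 = 987$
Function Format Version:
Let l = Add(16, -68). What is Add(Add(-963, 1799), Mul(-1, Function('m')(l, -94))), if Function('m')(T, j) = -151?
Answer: 987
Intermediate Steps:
l = -52
Add(Add(-963, 1799), Mul(-1, Function('m')(l, -94))) = Add(Add(-963, 1799), Mul(-1, -151)) = Add(836, 151) = 987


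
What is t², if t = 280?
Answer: 78400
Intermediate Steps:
t² = 280² = 78400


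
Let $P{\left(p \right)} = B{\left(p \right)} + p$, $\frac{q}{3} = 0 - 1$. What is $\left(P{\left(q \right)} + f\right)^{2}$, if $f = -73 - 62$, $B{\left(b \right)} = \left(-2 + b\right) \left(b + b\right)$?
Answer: $11664$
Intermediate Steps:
$q = -3$ ($q = 3 \left(0 - 1\right) = 3 \left(-1\right) = -3$)
$B{\left(b \right)} = 2 b \left(-2 + b\right)$ ($B{\left(b \right)} = \left(-2 + b\right) 2 b = 2 b \left(-2 + b\right)$)
$f = -135$ ($f = -73 - 62 = -135$)
$P{\left(p \right)} = p + 2 p \left(-2 + p\right)$ ($P{\left(p \right)} = 2 p \left(-2 + p\right) + p = p + 2 p \left(-2 + p\right)$)
$\left(P{\left(q \right)} + f\right)^{2} = \left(- 3 \left(-3 + 2 \left(-3\right)\right) - 135\right)^{2} = \left(- 3 \left(-3 - 6\right) - 135\right)^{2} = \left(\left(-3\right) \left(-9\right) - 135\right)^{2} = \left(27 - 135\right)^{2} = \left(-108\right)^{2} = 11664$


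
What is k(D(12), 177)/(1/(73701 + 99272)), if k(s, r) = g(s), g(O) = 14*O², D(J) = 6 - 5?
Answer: 2421622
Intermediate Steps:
D(J) = 1
k(s, r) = 14*s²
k(D(12), 177)/(1/(73701 + 99272)) = (14*1²)/(1/(73701 + 99272)) = (14*1)/(1/172973) = 14/(1/172973) = 14*172973 = 2421622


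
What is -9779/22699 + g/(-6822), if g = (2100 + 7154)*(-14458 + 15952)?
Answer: -17438399559/8602921 ≈ -2027.0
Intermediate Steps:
g = 13825476 (g = 9254*1494 = 13825476)
-9779/22699 + g/(-6822) = -9779/22699 + 13825476/(-6822) = -9779*1/22699 + 13825476*(-1/6822) = -9779/22699 - 768082/379 = -17438399559/8602921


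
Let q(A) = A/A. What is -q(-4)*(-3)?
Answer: 3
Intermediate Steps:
q(A) = 1
-q(-4)*(-3) = -1*1*(-3) = -1*(-3) = 3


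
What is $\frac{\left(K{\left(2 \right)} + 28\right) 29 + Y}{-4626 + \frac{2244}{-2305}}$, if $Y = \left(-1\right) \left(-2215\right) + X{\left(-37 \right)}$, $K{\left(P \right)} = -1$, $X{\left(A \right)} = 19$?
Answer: $- \frac{6954185}{10665174} \approx -0.65205$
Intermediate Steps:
$Y = 2234$ ($Y = \left(-1\right) \left(-2215\right) + 19 = 2215 + 19 = 2234$)
$\frac{\left(K{\left(2 \right)} + 28\right) 29 + Y}{-4626 + \frac{2244}{-2305}} = \frac{\left(-1 + 28\right) 29 + 2234}{-4626 + \frac{2244}{-2305}} = \frac{27 \cdot 29 + 2234}{-4626 + 2244 \left(- \frac{1}{2305}\right)} = \frac{783 + 2234}{-4626 - \frac{2244}{2305}} = \frac{3017}{- \frac{10665174}{2305}} = 3017 \left(- \frac{2305}{10665174}\right) = - \frac{6954185}{10665174}$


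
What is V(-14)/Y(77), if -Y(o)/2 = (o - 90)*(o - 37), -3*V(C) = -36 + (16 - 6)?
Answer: 1/120 ≈ 0.0083333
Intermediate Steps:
V(C) = 26/3 (V(C) = -(-36 + (16 - 6))/3 = -(-36 + 10)/3 = -⅓*(-26) = 26/3)
Y(o) = -2*(-90 + o)*(-37 + o) (Y(o) = -2*(o - 90)*(o - 37) = -2*(-90 + o)*(-37 + o))
V(-14)/Y(77) = 26/(3*(-6660 - 2*77² + 254*77)) = 26/(3*(-6660 - 2*5929 + 19558)) = 26/(3*(-6660 - 11858 + 19558)) = (26/3)/1040 = (26/3)*(1/1040) = 1/120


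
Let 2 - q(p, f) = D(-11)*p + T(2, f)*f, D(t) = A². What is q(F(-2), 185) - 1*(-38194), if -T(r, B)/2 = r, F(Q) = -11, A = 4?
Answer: 39112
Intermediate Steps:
T(r, B) = -2*r
D(t) = 16 (D(t) = 4² = 16)
q(p, f) = 2 - 16*p + 4*f (q(p, f) = 2 - (16*p + (-2*2)*f) = 2 - (16*p - 4*f) = 2 - (-4*f + 16*p) = 2 + (-16*p + 4*f) = 2 - 16*p + 4*f)
q(F(-2), 185) - 1*(-38194) = (2 - 16*(-11) + 4*185) - 1*(-38194) = (2 + 176 + 740) + 38194 = 918 + 38194 = 39112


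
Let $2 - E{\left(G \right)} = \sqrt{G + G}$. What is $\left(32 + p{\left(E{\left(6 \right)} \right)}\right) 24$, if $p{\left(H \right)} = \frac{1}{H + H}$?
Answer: $765 - 3 \sqrt{3} \approx 759.8$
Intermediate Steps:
$E{\left(G \right)} = 2 - \sqrt{2} \sqrt{G}$ ($E{\left(G \right)} = 2 - \sqrt{G + G} = 2 - \sqrt{2 G} = 2 - \sqrt{2} \sqrt{G}$)
$p{\left(H \right)} = \frac{1}{2 H}$
$\left(32 + p{\left(E{\left(6 \right)} \right)}\right) 24 = \left(32 + \frac{1}{2 \left(2 - \sqrt{2} \sqrt{6}\right)}\right) 24 = \left(32 + \frac{1}{2 \left(2 - 2 \sqrt{3}\right)}\right) 24 = 768 + \frac{12}{2 - 2 \sqrt{3}}$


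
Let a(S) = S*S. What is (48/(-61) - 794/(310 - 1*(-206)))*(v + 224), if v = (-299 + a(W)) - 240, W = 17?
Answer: 475813/7869 ≈ 60.467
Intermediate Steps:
a(S) = S²
v = -250 (v = (-299 + 17²) - 240 = (-299 + 289) - 240 = -10 - 240 = -250)
(48/(-61) - 794/(310 - 1*(-206)))*(v + 224) = (48/(-61) - 794/(310 - 1*(-206)))*(-250 + 224) = (48*(-1/61) - 794/(310 + 206))*(-26) = (-48/61 - 794/516)*(-26) = (-48/61 - 794*1/516)*(-26) = (-48/61 - 397/258)*(-26) = -36601/15738*(-26) = 475813/7869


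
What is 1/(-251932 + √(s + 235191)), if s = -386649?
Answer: -125966/31734942041 - I*√151458/63469884082 ≈ -3.9693e-6 - 6.1317e-9*I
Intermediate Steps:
1/(-251932 + √(s + 235191)) = 1/(-251932 + √(-386649 + 235191)) = 1/(-251932 + √(-151458)) = 1/(-251932 + I*√151458)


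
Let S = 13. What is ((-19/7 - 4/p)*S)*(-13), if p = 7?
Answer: 3887/7 ≈ 555.29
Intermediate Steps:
((-19/7 - 4/p)*S)*(-13) = ((-19/7 - 4/7)*13)*(-13) = -23/7*13*(-13) = -299/7*(-13) = 3887/7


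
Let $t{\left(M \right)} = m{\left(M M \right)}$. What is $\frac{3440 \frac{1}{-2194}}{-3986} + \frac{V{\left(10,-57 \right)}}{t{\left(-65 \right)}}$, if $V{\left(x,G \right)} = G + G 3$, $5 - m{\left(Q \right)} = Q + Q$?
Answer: $\frac{168581296}{6154493615} \approx 0.027392$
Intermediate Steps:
$m{\left(Q \right)} = 5 - 2 Q$ ($m{\left(Q \right)} = 5 - \left(Q + Q\right) = 5 - 2 Q$)
$t{\left(M \right)} = 5 - 2 M^{2}$ ($t{\left(M \right)} = 5 - 2 M M = 5 - 2 M^{2}$)
$V{\left(x,G \right)} = 4 G$ ($V{\left(x,G \right)} = G + 3 G = 4 G$)
$\frac{3440 \frac{1}{-2194}}{-3986} + \frac{V{\left(10,-57 \right)}}{t{\left(-65 \right)}} = \frac{3440 \frac{1}{-2194}}{-3986} + \frac{4 \left(-57\right)}{5 - 2 \left(-65\right)^{2}} = 3440 \left(- \frac{1}{2194}\right) \left(- \frac{1}{3986}\right) - \frac{228}{5 - 8450} = \left(- \frac{1720}{1097}\right) \left(- \frac{1}{3986}\right) - \frac{228}{5 - 8450} = \frac{860}{2186321} - \frac{228}{-8445} = \frac{860}{2186321} - - \frac{76}{2815} = \frac{860}{2186321} + \frac{76}{2815} = \frac{168581296}{6154493615}$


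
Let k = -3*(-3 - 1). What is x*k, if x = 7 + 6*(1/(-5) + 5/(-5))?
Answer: -12/5 ≈ -2.4000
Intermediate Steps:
k = 12 (k = -3*(-4) = 12)
x = -⅕ (x = 7 + 6*(1*(-⅕) + 5*(-⅕)) = 7 + 6*(-⅕ - 1) = 7 + 6*(-6/5) = 7 - 36/5 = -⅕ ≈ -0.20000)
x*k = -⅕*12 = -12/5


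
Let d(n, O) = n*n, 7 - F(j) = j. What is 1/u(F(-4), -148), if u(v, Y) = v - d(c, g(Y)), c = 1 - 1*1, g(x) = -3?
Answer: 1/11 ≈ 0.090909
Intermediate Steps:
F(j) = 7 - j
c = 0 (c = 1 - 1 = 0)
d(n, O) = n**2
u(v, Y) = v (u(v, Y) = v - 1*0**2 = v - 1*0 = v + 0 = v)
1/u(F(-4), -148) = 1/(7 - 1*(-4)) = 1/(7 + 4) = 1/11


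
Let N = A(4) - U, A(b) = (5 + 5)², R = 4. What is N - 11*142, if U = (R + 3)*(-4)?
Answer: -1434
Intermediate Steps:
A(b) = 100 (A(b) = 10² = 100)
U = -28 (U = (4 + 3)*(-4) = 7*(-4) = -28)
N = 128 (N = 100 - 1*(-28) = 100 + 28 = 128)
N - 11*142 = 128 - 11*142 = 128 - 1562 = -1434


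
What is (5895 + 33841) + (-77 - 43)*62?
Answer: 32296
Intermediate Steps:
(5895 + 33841) + (-77 - 43)*62 = 39736 - 120*62 = 39736 - 7440 = 32296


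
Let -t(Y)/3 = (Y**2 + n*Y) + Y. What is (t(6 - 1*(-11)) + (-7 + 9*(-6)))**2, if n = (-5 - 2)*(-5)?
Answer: 7639696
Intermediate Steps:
n = 35 (n = -7*(-5) = 35)
t(Y) = -108*Y - 3*Y**2 (t(Y) = -3*((Y**2 + 35*Y) + Y) = -3*(Y**2 + 36*Y) = -108*Y - 3*Y**2)
(t(6 - 1*(-11)) + (-7 + 9*(-6)))**2 = (-3*(6 - 1*(-11))*(36 + (6 - 1*(-11))) + (-7 + 9*(-6)))**2 = (-3*(6 + 11)*(36 + (6 + 11)) + (-7 - 54))**2 = (-3*17*(36 + 17) - 61)**2 = (-3*17*53 - 61)**2 = (-2703 - 61)**2 = (-2764)**2 = 7639696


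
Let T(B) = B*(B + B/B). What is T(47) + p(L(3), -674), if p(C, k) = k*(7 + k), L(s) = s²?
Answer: 451814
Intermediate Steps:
T(B) = B*(1 + B) (T(B) = B*(B + 1) = B*(1 + B))
T(47) + p(L(3), -674) = 47*(1 + 47) - 674*(7 - 674) = 47*48 - 674*(-667) = 2256 + 449558 = 451814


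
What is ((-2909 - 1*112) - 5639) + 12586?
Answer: 3926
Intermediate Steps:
((-2909 - 1*112) - 5639) + 12586 = ((-2909 - 112) - 5639) + 12586 = (-3021 - 5639) + 12586 = -8660 + 12586 = 3926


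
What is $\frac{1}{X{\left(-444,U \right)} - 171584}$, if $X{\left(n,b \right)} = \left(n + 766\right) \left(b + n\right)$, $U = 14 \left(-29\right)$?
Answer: $- \frac{1}{445284} \approx -2.2458 \cdot 10^{-6}$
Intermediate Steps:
$U = -406$
$X{\left(n,b \right)} = \left(766 + n\right) \left(b + n\right)$
$\frac{1}{X{\left(-444,U \right)} - 171584} = \frac{1}{\left(\left(-444\right)^{2} + 766 \left(-406\right) + 766 \left(-444\right) - -180264\right) - 171584} = \frac{1}{\left(197136 - 310996 - 340104 + 180264\right) - 171584} = \frac{1}{-273700 - 171584} = \frac{1}{-445284} = - \frac{1}{445284}$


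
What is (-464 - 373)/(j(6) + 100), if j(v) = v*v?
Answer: -837/136 ≈ -6.1544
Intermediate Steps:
j(v) = v²
(-464 - 373)/(j(6) + 100) = (-464 - 373)/(6² + 100) = -837/(36 + 100) = -837/136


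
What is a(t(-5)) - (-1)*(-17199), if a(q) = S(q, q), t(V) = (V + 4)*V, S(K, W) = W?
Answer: -17194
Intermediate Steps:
t(V) = V*(4 + V) (t(V) = (4 + V)*V = V*(4 + V))
a(q) = q
a(t(-5)) - (-1)*(-17199) = -5*(4 - 5) - (-1)*(-17199) = -5*(-1) - 1*17199 = 5 - 17199 = -17194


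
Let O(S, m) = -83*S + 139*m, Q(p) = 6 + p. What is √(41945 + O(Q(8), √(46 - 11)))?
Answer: √(40783 + 139*√35) ≈ 203.97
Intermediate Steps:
√(41945 + O(Q(8), √(46 - 11))) = √(41945 + (-83*(6 + 8) + 139*√(46 - 11))) = √(41945 + (-83*14 + 139*√35)) = √(41945 + (-1162 + 139*√35)) = √(40783 + 139*√35)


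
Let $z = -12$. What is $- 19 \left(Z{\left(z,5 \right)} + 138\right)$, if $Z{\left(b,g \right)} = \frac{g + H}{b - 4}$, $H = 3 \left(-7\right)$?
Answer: $-2641$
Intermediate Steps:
$H = -21$
$Z{\left(b,g \right)} = \frac{-21 + g}{-4 + b}$ ($Z{\left(b,g \right)} = \frac{g - 21}{b - 4} = \frac{-21 + g}{-4 + b}$)
$- 19 \left(Z{\left(z,5 \right)} + 138\right) = - 19 \left(\frac{-21 + 5}{-4 - 12} + 138\right) = - 19 \left(\frac{1}{-16} \left(-16\right) + 138\right) = - 19 \left(\left(- \frac{1}{16}\right) \left(-16\right) + 138\right) = - 19 \left(1 + 138\right) = \left(-19\right) 139 = -2641$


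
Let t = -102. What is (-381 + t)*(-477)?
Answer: 230391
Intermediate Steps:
(-381 + t)*(-477) = (-381 - 102)*(-477) = -483*(-477) = 230391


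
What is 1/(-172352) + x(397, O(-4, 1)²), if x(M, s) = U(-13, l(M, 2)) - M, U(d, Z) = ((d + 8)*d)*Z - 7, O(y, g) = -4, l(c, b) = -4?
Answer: -114441729/172352 ≈ -664.00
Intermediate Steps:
U(d, Z) = -7 + Z*d*(8 + d) (U(d, Z) = ((8 + d)*d)*Z - 7 = (d*(8 + d))*Z - 7 = Z*d*(8 + d) - 7 = -7 + Z*d*(8 + d))
x(M, s) = -267 - M (x(M, s) = (-7 - 4*(-13)² + 8*(-4)*(-13)) - M = (-7 - 4*169 + 416) - M = (-7 - 676 + 416) - M = -267 - M)
1/(-172352) + x(397, O(-4, 1)²) = 1/(-172352) + (-267 - 1*397) = -1/172352 + (-267 - 397) = -1/172352 - 664 = -114441729/172352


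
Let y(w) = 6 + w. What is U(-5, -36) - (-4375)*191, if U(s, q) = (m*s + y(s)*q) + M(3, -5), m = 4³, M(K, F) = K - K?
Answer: 835269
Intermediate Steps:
M(K, F) = 0
m = 64
U(s, q) = 64*s + q*(6 + s) (U(s, q) = (64*s + (6 + s)*q) + 0 = (64*s + q*(6 + s)) + 0 = 64*s + q*(6 + s))
U(-5, -36) - (-4375)*191 = (64*(-5) - 36*(6 - 5)) - (-4375)*191 = (-320 - 36*1) - 875*(-955) = (-320 - 36) + 835625 = -356 + 835625 = 835269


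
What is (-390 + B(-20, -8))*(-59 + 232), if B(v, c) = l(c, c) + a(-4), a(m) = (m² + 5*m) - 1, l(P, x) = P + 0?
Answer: -69719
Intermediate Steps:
l(P, x) = P
a(m) = -1 + m² + 5*m
B(v, c) = -5 + c (B(v, c) = c + (-1 + (-4)² + 5*(-4)) = c + (-1 + 16 - 20) = c - 5 = -5 + c)
(-390 + B(-20, -8))*(-59 + 232) = (-390 + (-5 - 8))*(-59 + 232) = (-390 - 13)*173 = -403*173 = -69719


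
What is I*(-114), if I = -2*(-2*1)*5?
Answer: -2280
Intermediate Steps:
I = 20 (I = -(-4)*5 = -2*(-10) = 20)
I*(-114) = 20*(-114) = -2280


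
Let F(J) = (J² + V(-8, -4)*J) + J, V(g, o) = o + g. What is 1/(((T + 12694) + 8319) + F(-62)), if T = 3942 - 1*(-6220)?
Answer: 1/35701 ≈ 2.8010e-5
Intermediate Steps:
V(g, o) = g + o
T = 10162 (T = 3942 + 6220 = 10162)
F(J) = J² - 11*J (F(J) = (J² + (-8 - 4)*J) + J = (J² - 12*J) + J = J² - 11*J)
1/(((T + 12694) + 8319) + F(-62)) = 1/(((10162 + 12694) + 8319) - 62*(-11 - 62)) = 1/((22856 + 8319) - 62*(-73)) = 1/(31175 + 4526) = 1/35701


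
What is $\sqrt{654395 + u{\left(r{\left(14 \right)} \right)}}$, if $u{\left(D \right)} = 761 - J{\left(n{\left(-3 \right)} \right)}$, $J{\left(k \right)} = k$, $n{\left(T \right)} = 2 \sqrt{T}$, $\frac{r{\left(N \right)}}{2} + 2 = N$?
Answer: $\sqrt{655156 - 2 i \sqrt{3}} \approx 809.42 - 0.002 i$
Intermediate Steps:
$r{\left(N \right)} = -4 + 2 N$
$u{\left(D \right)} = 761 - 2 i \sqrt{3}$ ($u{\left(D \right)} = 761 - 2 \sqrt{-3} = 761 - 2 i \sqrt{3}$)
$\sqrt{654395 + u{\left(r{\left(14 \right)} \right)}} = \sqrt{654395 + \left(761 - 2 i \sqrt{3}\right)} = \sqrt{655156 - 2 i \sqrt{3}}$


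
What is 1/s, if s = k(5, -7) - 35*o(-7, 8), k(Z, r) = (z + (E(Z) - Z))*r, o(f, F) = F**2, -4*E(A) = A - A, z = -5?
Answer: -1/2170 ≈ -0.00046083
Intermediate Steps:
E(A) = 0 (E(A) = -(A - A)/4 = -1/4*0 = 0)
k(Z, r) = r*(-5 - Z) (k(Z, r) = (-5 + (0 - Z))*r = (-5 - Z)*r = r*(-5 - Z))
s = -2170 (s = -1*(-7)*(5 + 5) - 35*8**2 = -1*(-7)*10 - 35*64 = 70 - 2240 = -2170)
1/s = 1/(-2170) = -1/2170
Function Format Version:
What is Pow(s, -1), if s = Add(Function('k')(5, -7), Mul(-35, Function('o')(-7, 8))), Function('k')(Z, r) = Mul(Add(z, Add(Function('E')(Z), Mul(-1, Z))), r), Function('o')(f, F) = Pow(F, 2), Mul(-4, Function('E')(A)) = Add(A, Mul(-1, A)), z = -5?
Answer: Rational(-1, 2170) ≈ -0.00046083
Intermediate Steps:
Function('E')(A) = 0 (Function('E')(A) = Mul(Rational(-1, 4), Add(A, Mul(-1, A))) = Mul(Rational(-1, 4), 0) = 0)
Function('k')(Z, r) = Mul(r, Add(-5, Mul(-1, Z))) (Function('k')(Z, r) = Mul(Add(-5, Add(0, Mul(-1, Z))), r) = Mul(Add(-5, Mul(-1, Z)), r) = Mul(r, Add(-5, Mul(-1, Z))))
s = -2170 (s = Add(Mul(-1, -7, Add(5, 5)), Mul(-35, Pow(8, 2))) = Add(Mul(-1, -7, 10), Mul(-35, 64)) = Add(70, -2240) = -2170)
Pow(s, -1) = Pow(-2170, -1) = Rational(-1, 2170)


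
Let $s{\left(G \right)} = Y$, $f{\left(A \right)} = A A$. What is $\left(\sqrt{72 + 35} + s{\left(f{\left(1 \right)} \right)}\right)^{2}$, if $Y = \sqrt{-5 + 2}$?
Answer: $104 + 2 i \sqrt{321} \approx 104.0 + 35.833 i$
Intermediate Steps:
$f{\left(A \right)} = A^{2}$
$Y = i \sqrt{3}$ ($Y = \sqrt{-3} = i \sqrt{3} \approx 1.732 i$)
$s{\left(G \right)} = i \sqrt{3}$
$\left(\sqrt{72 + 35} + s{\left(f{\left(1 \right)} \right)}\right)^{2} = \left(\sqrt{72 + 35} + i \sqrt{3}\right)^{2} = \left(\sqrt{107} + i \sqrt{3}\right)^{2}$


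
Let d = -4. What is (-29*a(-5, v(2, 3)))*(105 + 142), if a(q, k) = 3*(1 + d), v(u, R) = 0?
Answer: 64467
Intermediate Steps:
a(q, k) = -9 (a(q, k) = 3*(1 - 4) = 3*(-3) = -9)
(-29*a(-5, v(2, 3)))*(105 + 142) = (-29*(-9))*(105 + 142) = 261*247 = 64467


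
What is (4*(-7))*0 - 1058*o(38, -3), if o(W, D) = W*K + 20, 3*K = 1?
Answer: -103684/3 ≈ -34561.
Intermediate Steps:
K = ⅓ (K = (⅓)*1 = ⅓ ≈ 0.33333)
o(W, D) = 20 + W/3 (o(W, D) = W*(⅓) + 20 = W/3 + 20 = 20 + W/3)
(4*(-7))*0 - 1058*o(38, -3) = (4*(-7))*0 - 1058*(20 + (⅓)*38) = -28*0 - 1058*(20 + 38/3) = 0 - 1058*98/3 = 0 - 103684/3 = -103684/3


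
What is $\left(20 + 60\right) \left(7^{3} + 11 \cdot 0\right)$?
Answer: $27440$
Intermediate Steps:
$\left(20 + 60\right) \left(7^{3} + 11 \cdot 0\right) = 80 \left(343 + 0\right) = 80 \cdot 343 = 27440$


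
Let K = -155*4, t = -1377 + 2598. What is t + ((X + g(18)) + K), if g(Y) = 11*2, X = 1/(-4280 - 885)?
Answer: 3217794/5165 ≈ 623.00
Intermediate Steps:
t = 1221
X = -1/5165 (X = 1/(-5165) = -1/5165 ≈ -0.00019361)
g(Y) = 22
K = -620
t + ((X + g(18)) + K) = 1221 + ((-1/5165 + 22) - 620) = 1221 + (113629/5165 - 620) = 1221 - 3088671/5165 = 3217794/5165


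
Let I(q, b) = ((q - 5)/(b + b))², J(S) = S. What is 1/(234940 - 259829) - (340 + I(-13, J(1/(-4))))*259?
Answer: -10546066637/24889 ≈ -4.2372e+5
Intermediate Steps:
I(q, b) = (-5 + q)²/(4*b²) (I(q, b) = ((-5 + q)/((2*b)))² = ((-5 + q)*(1/(2*b)))² = ((-5 + q)/(2*b))² = (-5 + q)²/(4*b²))
1/(234940 - 259829) - (340 + I(-13, J(1/(-4))))*259 = 1/(234940 - 259829) - (340 + (-5 - 13)²/(4*(1/(-4))²))*259 = 1/(-24889) - (340 + (¼)*(-18)²/(-¼)²)*259 = -1/24889 - (340 + (¼)*16*324)*259 = -1/24889 - (340 + 1296)*259 = -1/24889 - 1636*259 = -1/24889 - 1*423724 = -1/24889 - 423724 = -10546066637/24889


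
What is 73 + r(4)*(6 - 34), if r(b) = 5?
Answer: -67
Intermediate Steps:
73 + r(4)*(6 - 34) = 73 + 5*(6 - 34) = 73 + 5*(-28) = 73 - 140 = -67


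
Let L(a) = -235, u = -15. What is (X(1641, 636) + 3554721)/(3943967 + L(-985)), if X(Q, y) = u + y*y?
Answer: 152277/151682 ≈ 1.0039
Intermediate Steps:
X(Q, y) = -15 + y² (X(Q, y) = -15 + y*y = -15 + y²)
(X(1641, 636) + 3554721)/(3943967 + L(-985)) = ((-15 + 636²) + 3554721)/(3943967 - 235) = ((-15 + 404496) + 3554721)/3943732 = (404481 + 3554721)*(1/3943732) = 3959202*(1/3943732) = 152277/151682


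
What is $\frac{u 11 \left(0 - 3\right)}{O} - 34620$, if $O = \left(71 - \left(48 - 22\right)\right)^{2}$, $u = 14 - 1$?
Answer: $- \frac{23368643}{675} \approx -34620.0$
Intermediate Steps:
$u = 13$
$O = 2025$ ($O = \left(71 - 26\right)^{2} = 45^{2} = 2025$)
$\frac{u 11 \left(0 - 3\right)}{O} - 34620 = \frac{13 \cdot 11 \left(0 - 3\right)}{2025} - 34620 = 143 \left(-3\right) \frac{1}{2025} - 34620 = \left(-429\right) \frac{1}{2025} - 34620 = - \frac{143}{675} - 34620 = - \frac{23368643}{675}$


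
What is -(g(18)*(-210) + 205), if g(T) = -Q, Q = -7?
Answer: 1265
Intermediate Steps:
g(T) = 7 (g(T) = -1*(-7) = 7)
-(g(18)*(-210) + 205) = -(7*(-210) + 205) = -(-1470 + 205) = -1*(-1265) = 1265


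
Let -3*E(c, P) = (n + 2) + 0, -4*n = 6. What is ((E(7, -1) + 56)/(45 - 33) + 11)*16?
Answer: 2254/9 ≈ 250.44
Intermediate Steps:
n = -3/2 (n = -¼*6 = -3/2 ≈ -1.5000)
E(c, P) = -⅙ (E(c, P) = -((-3/2 + 2) + 0)/3 = -(½ + 0)/3 = -⅓*½ = -⅙)
((E(7, -1) + 56)/(45 - 33) + 11)*16 = ((-⅙ + 56)/(45 - 33) + 11)*16 = ((335/6)/12 + 11)*16 = ((335/6)*(1/12) + 11)*16 = (335/72 + 11)*16 = (1127/72)*16 = 2254/9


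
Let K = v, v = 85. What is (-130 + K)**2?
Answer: 2025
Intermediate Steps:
K = 85
(-130 + K)**2 = (-130 + 85)**2 = (-45)**2 = 2025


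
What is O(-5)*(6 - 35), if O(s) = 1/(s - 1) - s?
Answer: -841/6 ≈ -140.17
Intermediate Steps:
O(s) = 1/(-1 + s) - s
O(-5)*(6 - 35) = ((1 - 5 - 1*(-5)**2)/(-1 - 5))*(6 - 35) = ((1 - 5 - 1*25)/(-6))*(-29) = -(1 - 5 - 25)/6*(-29) = -1/6*(-29)*(-29) = (29/6)*(-29) = -841/6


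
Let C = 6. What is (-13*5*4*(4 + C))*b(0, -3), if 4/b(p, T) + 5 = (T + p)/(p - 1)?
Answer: 5200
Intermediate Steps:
b(p, T) = 4/(-5 + (T + p)/(-1 + p)) (b(p, T) = 4/(-5 + (T + p)/(p - 1)) = 4/(-5 + (T + p)/(-1 + p)))
(-13*5*4*(4 + C))*b(0, -3) = (-13*5*4*(4 + 6))*(4*(-1 + 0)/(5 - 3 - 4*0)) = (-260*10)*(4*(-1)/(5 - 3 + 0)) = (-13*200)*(4*(-1)/2) = -10400*(-1)/2 = -2600*(-2) = 5200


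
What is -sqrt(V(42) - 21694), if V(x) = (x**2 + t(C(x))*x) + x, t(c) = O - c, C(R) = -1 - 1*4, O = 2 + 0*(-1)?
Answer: -I*sqrt(19594) ≈ -139.98*I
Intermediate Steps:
O = 2 (O = 2 + 0 = 2)
C(R) = -5 (C(R) = -1 - 4 = -5)
t(c) = 2 - c
V(x) = x**2 + 8*x (V(x) = (x**2 + (2 - 1*(-5))*x) + x = (x**2 + (2 + 5)*x) + x = (x**2 + 7*x) + x = x**2 + 8*x)
-sqrt(V(42) - 21694) = -sqrt(42*(8 + 42) - 21694) = -sqrt(42*50 - 21694) = -sqrt(2100 - 21694) = -sqrt(-19594) = -I*sqrt(19594)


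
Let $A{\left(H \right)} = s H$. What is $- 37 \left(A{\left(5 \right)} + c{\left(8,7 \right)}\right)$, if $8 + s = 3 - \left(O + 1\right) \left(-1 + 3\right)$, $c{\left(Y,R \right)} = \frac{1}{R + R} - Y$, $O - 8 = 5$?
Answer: $\frac{89577}{14} \approx 6398.4$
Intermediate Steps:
$O = 13$ ($O = 8 + 5 = 13$)
$c{\left(Y,R \right)} = \frac{1}{2 R} - Y$
$s = -33$ ($s = -8 + \left(3 - \left(13 + 1\right) \left(-1 + 3\right)\right) = -8 + \left(3 - 14 \cdot 2\right) = -8 + \left(3 - 28\right) = -8 - 25 = -33$)
$A{\left(H \right)} = - 33 H$
$- 37 \left(A{\left(5 \right)} + c{\left(8,7 \right)}\right) = - 37 \left(\left(-33\right) 5 + \left(\frac{1}{2 \cdot 7} - 8\right)\right) = - 37 \left(-165 + \left(\frac{1}{2} \cdot \frac{1}{7} - 8\right)\right) = - 37 \left(-165 + \left(\frac{1}{14} - 8\right)\right) = - 37 \left(-165 - \frac{111}{14}\right) = \left(-37\right) \left(- \frac{2421}{14}\right) = \frac{89577}{14}$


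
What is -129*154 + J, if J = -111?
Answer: -19977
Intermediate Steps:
-129*154 + J = -129*154 - 111 = -19866 - 111 = -19977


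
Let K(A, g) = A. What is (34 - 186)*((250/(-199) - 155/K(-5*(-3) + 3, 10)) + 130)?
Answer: -32703940/1791 ≈ -18260.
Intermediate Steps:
(34 - 186)*((250/(-199) - 155/K(-5*(-3) + 3, 10)) + 130) = (34 - 186)*((250/(-199) - 155/(-5*(-3) + 3)) + 130) = -152*((250*(-1/199) - 155/(15 + 3)) + 130) = -152*((-250/199 - 155/18) + 130) = -152*(-35345/3582 + 130) = -152*430315/3582 = -32703940/1791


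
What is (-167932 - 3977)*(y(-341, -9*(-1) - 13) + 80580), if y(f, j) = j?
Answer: -13851739584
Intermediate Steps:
(-167932 - 3977)*(y(-341, -9*(-1) - 13) + 80580) = (-167932 - 3977)*((-9*(-1) - 13) + 80580) = -171909*((9 - 13) + 80580) = -171909*(-4 + 80580) = -171909*80576 = -13851739584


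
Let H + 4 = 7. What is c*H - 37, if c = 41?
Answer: 86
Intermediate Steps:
H = 3 (H = -4 + 7 = 3)
c*H - 37 = 41*3 - 37 = 123 - 37 = 86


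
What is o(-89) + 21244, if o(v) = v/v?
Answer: 21245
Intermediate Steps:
o(v) = 1
o(-89) + 21244 = 1 + 21244 = 21245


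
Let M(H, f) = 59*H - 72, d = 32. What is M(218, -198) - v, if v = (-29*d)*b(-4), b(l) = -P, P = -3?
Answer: 15574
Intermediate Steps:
b(l) = 3 (b(l) = -1*(-3) = 3)
M(H, f) = -72 + 59*H
v = -2784 (v = -29*32*3 = -928*3 = -2784)
M(218, -198) - v = (-72 + 59*218) - 1*(-2784) = (-72 + 12862) + 2784 = 12790 + 2784 = 15574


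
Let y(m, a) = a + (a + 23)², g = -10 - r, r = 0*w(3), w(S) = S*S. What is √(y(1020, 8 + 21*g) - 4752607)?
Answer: 8*I*√73762 ≈ 2172.7*I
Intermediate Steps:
w(S) = S²
r = 0 (r = 0*3² = 0*9 = 0)
g = -10 (g = -10 - 1*0 = -10 + 0 = -10)
y(m, a) = a + (23 + a)²
√(y(1020, 8 + 21*g) - 4752607) = √(((8 + 21*(-10)) + (23 + (8 + 21*(-10)))²) - 4752607) = √(((8 - 210) + (23 + (8 - 210))²) - 4752607) = √((-202 + (23 - 202)²) - 4752607) = √((-202 + (-179)²) - 4752607) = √((-202 + 32041) - 4752607) = √(31839 - 4752607) = √(-4720768) = 8*I*√73762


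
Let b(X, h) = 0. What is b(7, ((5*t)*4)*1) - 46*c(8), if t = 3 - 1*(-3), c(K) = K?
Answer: -368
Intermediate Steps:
t = 6 (t = 3 + 3 = 6)
b(7, ((5*t)*4)*1) - 46*c(8) = 0 - 46*8 = 0 - 368 = -368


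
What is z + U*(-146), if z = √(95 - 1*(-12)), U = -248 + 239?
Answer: 1314 + √107 ≈ 1324.3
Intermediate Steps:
U = -9
z = √107 (z = √(95 + 12) = √107 ≈ 10.344)
z + U*(-146) = √107 - 9*(-146) = √107 + 1314 = 1314 + √107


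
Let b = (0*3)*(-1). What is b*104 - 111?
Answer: -111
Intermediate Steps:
b = 0 (b = 0*(-1) = 0)
b*104 - 111 = 0*104 - 111 = 0 - 111 = -111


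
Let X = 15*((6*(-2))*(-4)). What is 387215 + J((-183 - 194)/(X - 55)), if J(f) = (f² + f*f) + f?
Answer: 171236186928/442225 ≈ 3.8722e+5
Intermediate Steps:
X = 720 (X = 15*(-12*(-4)) = 15*48 = 720)
J(f) = f + 2*f² (J(f) = (f² + f²) + f = 2*f² + f = f + 2*f²)
387215 + J((-183 - 194)/(X - 55)) = 387215 + ((-183 - 194)/(720 - 55))*(1 + 2*((-183 - 194)/(720 - 55))) = 387215 + (-377/665)*(1 + 2*(-377/665)) = 387215 + (-377*1/665)*(1 + 2*(-377*1/665)) = 387215 - 377*(1 + 2*(-377/665))/665 = 387215 - 377*(1 - 754/665)/665 = 387215 - 377/665*(-89/665) = 387215 + 33553/442225 = 171236186928/442225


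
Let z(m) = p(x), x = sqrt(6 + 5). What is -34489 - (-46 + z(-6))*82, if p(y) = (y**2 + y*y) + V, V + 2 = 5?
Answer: -32767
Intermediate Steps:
x = sqrt(11) ≈ 3.3166
V = 3 (V = -2 + 5 = 3)
p(y) = 3 + 2*y**2 (p(y) = (y**2 + y*y) + 3 = (y**2 + y**2) + 3 = 2*y**2 + 3 = 3 + 2*y**2)
z(m) = 25 (z(m) = 3 + 2*(sqrt(11))**2 = 3 + 2*11 = 3 + 22 = 25)
-34489 - (-46 + z(-6))*82 = -34489 - (-46 + 25)*82 = -34489 - (-21)*82 = -34489 - 1*(-1722) = -34489 + 1722 = -32767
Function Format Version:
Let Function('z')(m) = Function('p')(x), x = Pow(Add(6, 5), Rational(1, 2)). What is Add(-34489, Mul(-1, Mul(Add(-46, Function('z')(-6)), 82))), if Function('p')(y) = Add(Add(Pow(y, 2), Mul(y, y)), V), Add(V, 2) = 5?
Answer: -32767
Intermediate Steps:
x = Pow(11, Rational(1, 2)) ≈ 3.3166
V = 3 (V = Add(-2, 5) = 3)
Function('p')(y) = Add(3, Mul(2, Pow(y, 2))) (Function('p')(y) = Add(Add(Pow(y, 2), Mul(y, y)), 3) = Add(Add(Pow(y, 2), Pow(y, 2)), 3) = Add(Mul(2, Pow(y, 2)), 3) = Add(3, Mul(2, Pow(y, 2))))
Function('z')(m) = 25 (Function('z')(m) = Add(3, Mul(2, Pow(Pow(11, Rational(1, 2)), 2))) = Add(3, Mul(2, 11)) = Add(3, 22) = 25)
Add(-34489, Mul(-1, Mul(Add(-46, Function('z')(-6)), 82))) = Add(-34489, Mul(-1, Mul(Add(-46, 25), 82))) = Add(-34489, Mul(-1, Mul(-21, 82))) = Add(-34489, Mul(-1, -1722)) = Add(-34489, 1722) = -32767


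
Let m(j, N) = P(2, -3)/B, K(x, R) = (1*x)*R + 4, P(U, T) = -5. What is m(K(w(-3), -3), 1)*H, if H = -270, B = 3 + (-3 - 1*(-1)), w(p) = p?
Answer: 1350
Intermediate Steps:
B = 1 (B = 3 + (-3 + 1) = 3 - 2 = 1)
K(x, R) = 4 + R*x (K(x, R) = x*R + 4 = R*x + 4 = 4 + R*x)
m(j, N) = -5 (m(j, N) = -5/1 = -5*1 = -5)
m(K(w(-3), -3), 1)*H = -5*(-270) = 1350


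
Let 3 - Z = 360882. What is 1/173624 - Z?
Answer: 62657255497/173624 ≈ 3.6088e+5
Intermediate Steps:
Z = -360879 (Z = 3 - 1*360882 = 3 - 360882 = -360879)
1/173624 - Z = 1/173624 - 1*(-360879) = 1/173624 + 360879 = 62657255497/173624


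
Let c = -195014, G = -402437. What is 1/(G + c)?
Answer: -1/597451 ≈ -1.6738e-6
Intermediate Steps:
1/(G + c) = 1/(-402437 - 195014) = 1/(-597451) = -1/597451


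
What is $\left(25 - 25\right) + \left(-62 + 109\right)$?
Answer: $47$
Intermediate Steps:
$\left(25 - 25\right) + \left(-62 + 109\right) = \left(25 - 25\right) + 47 = 0 + 47 = 47$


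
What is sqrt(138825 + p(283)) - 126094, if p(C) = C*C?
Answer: -126094 + sqrt(218914) ≈ -1.2563e+5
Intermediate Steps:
p(C) = C**2
sqrt(138825 + p(283)) - 126094 = sqrt(138825 + 283**2) - 126094 = sqrt(138825 + 80089) - 126094 = sqrt(218914) - 126094 = -126094 + sqrt(218914)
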